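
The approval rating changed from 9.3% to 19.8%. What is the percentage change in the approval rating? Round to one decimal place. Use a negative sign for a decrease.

The change is 19.8 − 9.3 = 10.5 percentage points.
Relative to the original 9.3%, that is 10.5 ÷ 9.3 ≈ 112.9%.

112.9%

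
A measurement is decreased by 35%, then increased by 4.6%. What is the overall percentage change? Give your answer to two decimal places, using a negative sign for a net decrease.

A 35% decrease multiplies by 0.65.
Then a 4.6% increase: 0.65 × 1.046 = 0.6799.
Overall factor 0.6799, i.e. -32.01%.

-32.01%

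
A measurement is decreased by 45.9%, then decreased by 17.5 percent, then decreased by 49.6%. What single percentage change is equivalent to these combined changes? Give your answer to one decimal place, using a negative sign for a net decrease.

The combined multiplier is 0.541 × 0.825 × 0.504 = 0.2249478.
That corresponds to a decrease of 77.5%.

-77.5%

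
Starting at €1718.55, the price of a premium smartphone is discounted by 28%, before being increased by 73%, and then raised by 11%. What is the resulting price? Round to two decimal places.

€2376.09

After the 28% decrease: €1718.55 × 0.72 = €1237.356.
73% increase: €1237.356 × 1.73 = €2140.62588.
Apply the 11% increase: €2140.62588 × 1.11 = €2376.0947268 ≈ €2376.09.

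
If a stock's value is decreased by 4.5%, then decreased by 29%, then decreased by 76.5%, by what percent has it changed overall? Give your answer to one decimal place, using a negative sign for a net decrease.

-84.1%

A 4.5% decrease multiplies by 0.955.
Then a 29% decrease: 0.955 × 0.71 = 0.67805.
Then a 76.5% decrease: 0.67805 × 0.235 = 0.15934175.
Overall factor 0.15934175, i.e. -84.1%.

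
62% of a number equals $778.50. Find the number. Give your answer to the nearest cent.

$778.50 ÷ 0.62 ≈ $1255.65.

$1255.65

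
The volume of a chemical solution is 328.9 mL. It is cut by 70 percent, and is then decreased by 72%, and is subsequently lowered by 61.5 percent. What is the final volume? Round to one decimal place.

10.6 mL

After the 70% decrease: 328.9 × 0.3 = 98.67.
Apply the 72% decrease: 98.67 × 0.28 = 27.6276.
After the 61.5% decrease: 27.6276 × 0.385 = 10.636626 ≈ 10.6.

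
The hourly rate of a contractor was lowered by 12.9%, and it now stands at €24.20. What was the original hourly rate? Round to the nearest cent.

€27.78

The overall multiplier applied was 0.871.
So the original hourly rate was €24.20 ÷ 0.871 ≈ €27.78.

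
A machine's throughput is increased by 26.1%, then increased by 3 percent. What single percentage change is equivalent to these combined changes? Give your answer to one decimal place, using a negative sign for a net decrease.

A 26.1% increase multiplies by 1.261.
Then a 3% increase: 1.261 × 1.03 = 1.29883.
Overall factor 1.29883, i.e. 29.9%.

29.9%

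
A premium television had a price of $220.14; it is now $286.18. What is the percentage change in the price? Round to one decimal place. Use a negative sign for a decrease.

Change: $286.18 − $220.14 = $66.04.
Relative to the original: $66.04 ÷ $220.14 ≈ 30.0%.

30.0%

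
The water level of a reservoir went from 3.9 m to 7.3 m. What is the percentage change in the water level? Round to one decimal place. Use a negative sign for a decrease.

Change: 7.3 − 3.9 = 3.4.
Relative to the original: 3.4 ÷ 3.9 ≈ 87.2%.

87.2%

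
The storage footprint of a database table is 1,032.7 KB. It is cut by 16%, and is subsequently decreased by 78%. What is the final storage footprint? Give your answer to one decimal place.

190.8 KB

16% decrease: 1,032.7 × 0.84 = 867.468.
Apply the 78% decrease: 867.468 × 0.22 = 190.84296 ≈ 190.8.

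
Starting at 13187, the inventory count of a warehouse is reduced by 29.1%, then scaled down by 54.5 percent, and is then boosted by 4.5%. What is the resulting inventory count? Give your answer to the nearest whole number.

After the 29.1% decrease: 13187 × 0.709 = 9349.583.
Apply the 54.5% decrease: 9349.583 × 0.455 = 4254.060265.
Apply the 4.5% increase: 4254.060265 × 1.045 = 4445.492976925 ≈ 4445.

4445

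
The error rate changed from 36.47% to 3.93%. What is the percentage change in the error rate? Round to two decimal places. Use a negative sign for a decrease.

-89.22%

The change is 3.93 − 36.47 = -32.54 percentage points.
Relative to the original 36.47%, that is -32.54 ÷ 36.47 ≈ -89.22%.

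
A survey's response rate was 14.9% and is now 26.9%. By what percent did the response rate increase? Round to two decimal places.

The change is 26.9 − 14.9 = 12.0 percentage points.
Relative to the original 14.9%, that is 12.0 ÷ 14.9 ≈ 80.54%.
So the response rate rose by 80.54%.

80.54%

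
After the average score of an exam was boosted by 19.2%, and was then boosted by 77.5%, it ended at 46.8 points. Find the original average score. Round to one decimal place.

The overall multiplier applied was 1.192 × 1.775 = 2.1158.
So the original average score was 46.8 ÷ 2.1158 ≈ 22.1 points.

22.1 points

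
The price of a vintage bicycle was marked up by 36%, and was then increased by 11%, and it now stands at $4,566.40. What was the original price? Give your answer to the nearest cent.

$3,024.91

Undoing the 11% increase: $4,566.40 ÷ 1.11 ≈ $4113.873874.
Undoing the 36% increase: $4113.873874 ÷ 1.36 ≈ $3,024.91.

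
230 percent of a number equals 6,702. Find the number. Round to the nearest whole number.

6,702 ÷ 2.3 ≈ 2,914.

2,914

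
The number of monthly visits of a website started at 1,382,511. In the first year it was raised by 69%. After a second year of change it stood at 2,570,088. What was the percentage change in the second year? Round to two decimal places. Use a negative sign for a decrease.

After the first year: 1,382,511 × 1.69 = 2336443.59.
Second-year multiplier: 2,570,088 ÷ 2336443.59 ≈ 1.1.
That is a change of 10.00%.

10.00%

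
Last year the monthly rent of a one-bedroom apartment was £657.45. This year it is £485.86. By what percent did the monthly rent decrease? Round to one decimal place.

Change: £485.86 − £657.45 = -£171.59.
Relative to the original: -£171.59 ÷ £657.45 ≈ -26.1%.
So the monthly rent decreased by 26.1%.

26.1%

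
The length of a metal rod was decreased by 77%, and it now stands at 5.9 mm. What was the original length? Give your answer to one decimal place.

25.7 mm

The overall multiplier applied was 0.23.
So the original length was 5.9 ÷ 0.23 ≈ 25.7 mm.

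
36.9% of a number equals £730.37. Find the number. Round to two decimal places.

£730.37 ÷ 0.369 ≈ £1,979.32.

£1,979.32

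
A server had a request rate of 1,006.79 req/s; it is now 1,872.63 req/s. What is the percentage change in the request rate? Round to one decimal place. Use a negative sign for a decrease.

86.0%

Change: 1,872.63 − 1,006.79 = 865.84.
Relative to the original: 865.84 ÷ 1,006.79 ≈ 86.0%.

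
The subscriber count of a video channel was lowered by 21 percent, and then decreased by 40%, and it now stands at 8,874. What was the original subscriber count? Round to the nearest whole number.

Undoing the 40% decrease: 8,874 ÷ 0.6 = 14790.
Undoing the 21% decrease: 14790 ÷ 0.79 ≈ 18,722.

18,722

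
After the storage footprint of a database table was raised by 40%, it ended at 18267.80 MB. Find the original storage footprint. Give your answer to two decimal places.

The overall multiplier applied was 1.4.
So the original storage footprint was 18267.80 ÷ 1.4 ≈ 13048.43 MB.

13048.43 MB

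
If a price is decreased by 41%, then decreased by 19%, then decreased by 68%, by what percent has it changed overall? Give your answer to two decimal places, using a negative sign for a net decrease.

The combined multiplier is 0.59 × 0.81 × 0.32 = 0.152928.
That corresponds to a decrease of 84.71%.

-84.71%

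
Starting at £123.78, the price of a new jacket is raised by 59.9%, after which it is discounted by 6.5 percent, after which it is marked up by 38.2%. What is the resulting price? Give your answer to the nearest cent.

Each change multiplies by a factor: 1.599 × 0.935 × 1.382 = 2.06617983.
£123.78 × 2.06617983 = £255.7517393574 ≈ £255.75.

£255.75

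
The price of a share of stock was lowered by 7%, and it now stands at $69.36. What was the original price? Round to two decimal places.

The overall multiplier applied was 0.93.
So the original price was $69.36 ÷ 0.93 ≈ $74.58.

$74.58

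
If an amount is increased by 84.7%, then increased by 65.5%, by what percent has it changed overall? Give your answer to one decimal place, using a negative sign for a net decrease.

An 84.7% increase multiplies by 1.847.
Then a 65.5% increase: 1.847 × 1.655 = 3.056785.
Overall factor 3.056785, i.e. 205.7%.

205.7%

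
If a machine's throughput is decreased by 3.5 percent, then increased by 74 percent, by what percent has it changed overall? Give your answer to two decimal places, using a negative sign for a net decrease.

67.91%

The combined multiplier is 0.965 × 1.74 = 1.6791.
That corresponds to an increase of 67.91%.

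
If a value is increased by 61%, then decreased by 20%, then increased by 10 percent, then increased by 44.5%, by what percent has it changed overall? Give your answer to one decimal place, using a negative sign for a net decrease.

104.7%

A 61% increase multiplies by 1.61.
Then a 20% decrease: 1.61 × 0.8 = 1.288.
Then a 10% increase: 1.288 × 1.1 = 1.4168.
Then a 44.5% increase: 1.4168 × 1.445 = 2.047276.
Overall factor 2.047276, i.e. 104.7%.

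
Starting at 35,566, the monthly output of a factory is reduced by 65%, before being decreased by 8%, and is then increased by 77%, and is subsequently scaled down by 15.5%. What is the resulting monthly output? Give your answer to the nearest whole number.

Apply the 65% decrease: 35,566 × 0.35 = 12448.1.
After the 8% decrease: 12448.1 × 0.92 = 11452.252.
Apply the 77% increase: 11452.252 × 1.77 = 20270.48604.
Apply the 15.5% decrease: 20270.48604 × 0.845 = 17128.5607038 ≈ 17,129.

17,129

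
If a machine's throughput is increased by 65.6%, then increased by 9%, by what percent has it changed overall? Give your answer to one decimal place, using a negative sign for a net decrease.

A 65.6% increase multiplies by 1.656.
Then a 9% increase: 1.656 × 1.09 = 1.80504.
Overall factor 1.80504, i.e. 80.5%.

80.5%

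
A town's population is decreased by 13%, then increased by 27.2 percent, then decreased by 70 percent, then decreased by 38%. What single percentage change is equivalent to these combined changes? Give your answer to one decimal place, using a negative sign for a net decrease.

-79.4%

The combined multiplier is 0.87 × 1.272 × 0.3 × 0.62 = 0.20583504.
That corresponds to a decrease of 79.4%.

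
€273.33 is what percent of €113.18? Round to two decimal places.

241.50%

€273.33 ÷ €113.18 ≈ 241.50%.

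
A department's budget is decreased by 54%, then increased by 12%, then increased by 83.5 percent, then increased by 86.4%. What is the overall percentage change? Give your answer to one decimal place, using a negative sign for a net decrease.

A 54% decrease multiplies by 0.46.
Then a 12% increase: 0.46 × 1.12 = 0.5152.
Then an 83.5% increase: 0.5152 × 1.835 = 0.945392.
Then an 86.4% increase: 0.945392 × 1.864 = 1.762210688.
Overall factor 1.762210688, i.e. 76.2%.

76.2%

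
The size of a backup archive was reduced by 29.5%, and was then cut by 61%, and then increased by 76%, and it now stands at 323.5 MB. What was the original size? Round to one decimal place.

668.5 MB

The overall multiplier applied was 0.705 × 0.39 × 1.76 = 0.483912.
So the original size was 323.5 ÷ 0.483912 ≈ 668.5 MB.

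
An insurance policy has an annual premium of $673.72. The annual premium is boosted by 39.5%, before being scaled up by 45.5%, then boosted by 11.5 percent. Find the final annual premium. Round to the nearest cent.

39.5% increase: $673.72 × 1.395 = $939.8394.
45.5% increase: $939.8394 × 1.455 = $1367.466327.
11.5% increase: $1367.466327 × 1.115 = $1524.724954605 ≈ $1524.72.

$1524.72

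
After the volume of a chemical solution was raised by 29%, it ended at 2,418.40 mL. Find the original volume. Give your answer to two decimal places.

The overall multiplier applied was 1.29.
So the original volume was 2,418.40 ÷ 1.29 ≈ 1,874.73 mL.

1,874.73 mL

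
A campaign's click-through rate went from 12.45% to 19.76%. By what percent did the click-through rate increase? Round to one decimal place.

The change is 19.76 − 12.45 = 7.31 percentage points.
Relative to the original 12.45%, that is 7.31 ÷ 12.45 ≈ 58.7%.
So the click-through rate rose by 58.7%.

58.7%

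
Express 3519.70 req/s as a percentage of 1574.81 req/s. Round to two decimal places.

3519.70 req/s ÷ 1574.81 req/s ≈ 223.50%.

223.50%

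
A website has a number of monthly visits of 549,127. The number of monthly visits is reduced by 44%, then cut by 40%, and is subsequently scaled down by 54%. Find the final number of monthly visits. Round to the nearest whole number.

84,873

Each change multiplies by a factor: 0.56 × 0.6 × 0.46 = 0.15456.
549,127 × 0.15456 = 84873.06912 ≈ 84,873.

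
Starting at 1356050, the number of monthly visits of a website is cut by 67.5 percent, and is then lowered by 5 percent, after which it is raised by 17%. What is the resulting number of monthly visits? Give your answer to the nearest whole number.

489856

After the 67.5% decrease: 1356050 × 0.325 = 440716.25.
5% decrease: 440716.25 × 0.95 = 418680.4375.
After the 17% increase: 418680.4375 × 1.17 = 489856.111875 ≈ 489856.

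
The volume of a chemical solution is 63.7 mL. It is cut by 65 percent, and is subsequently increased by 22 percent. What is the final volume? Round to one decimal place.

27.2 mL

Each change multiplies by a factor: 0.35 × 1.22 = 0.427.
63.7 × 0.427 = 27.1999 ≈ 27.2.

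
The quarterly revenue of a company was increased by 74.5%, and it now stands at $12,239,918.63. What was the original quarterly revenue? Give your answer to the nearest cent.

The overall multiplier applied was 1.745.
So the original quarterly revenue was $12,239,918.63 ÷ 1.745 ≈ $7,014,280.02.

$7,014,280.02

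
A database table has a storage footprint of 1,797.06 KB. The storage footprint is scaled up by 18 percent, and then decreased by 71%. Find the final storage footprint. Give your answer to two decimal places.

After the 18% increase: 1,797.06 × 1.18 = 2120.5308.
Apply the 71% decrease: 2120.5308 × 0.29 = 614.953932 ≈ 614.95.

614.95 KB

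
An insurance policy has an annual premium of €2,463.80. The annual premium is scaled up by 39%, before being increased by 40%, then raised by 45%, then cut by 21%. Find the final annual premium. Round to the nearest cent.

39% increase: €2,463.80 × 1.39 = €3424.682.
Apply the 40% increase: €3424.682 × 1.4 = €4794.5548.
45% increase: €4794.5548 × 1.45 = €6952.10446.
21% decrease: €6952.10446 × 0.79 = €5492.1625234 ≈ €5,492.16.

€5,492.16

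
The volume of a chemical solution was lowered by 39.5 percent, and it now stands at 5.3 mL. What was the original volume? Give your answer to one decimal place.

The overall multiplier applied was 0.605.
So the original volume was 5.3 ÷ 0.605 ≈ 8.8 mL.

8.8 mL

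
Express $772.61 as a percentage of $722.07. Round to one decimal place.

$772.61 ÷ $722.07 ≈ 107.0%.

107.0%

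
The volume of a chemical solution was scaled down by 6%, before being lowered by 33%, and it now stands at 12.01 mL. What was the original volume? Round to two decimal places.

Undoing the 33% decrease: 12.01 ÷ 0.67 ≈ 17.925373.
Undoing the 6% decrease: 17.925373 ÷ 0.94 ≈ 19.07 mL.

19.07 mL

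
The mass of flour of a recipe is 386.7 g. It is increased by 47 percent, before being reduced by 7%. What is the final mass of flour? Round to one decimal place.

528.7 g

Each change multiplies by a factor: 1.47 × 0.93 = 1.3671.
386.7 × 1.3671 = 528.65757 ≈ 528.7.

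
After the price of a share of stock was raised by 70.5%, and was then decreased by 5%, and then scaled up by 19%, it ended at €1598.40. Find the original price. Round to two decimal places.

€829.26

Undoing the 19% increase: €1598.40 ÷ 1.19 ≈ €1343.193277.
Undoing the 5% decrease: €1343.193277 ÷ 0.95 = €1413.88766.
Undoing the 70.5% increase: €1413.88766 ÷ 1.705 ≈ €829.26.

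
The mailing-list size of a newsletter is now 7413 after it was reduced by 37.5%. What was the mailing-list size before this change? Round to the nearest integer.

The overall multiplier applied was 0.625.
So the original mailing-list size was 7413 ÷ 0.625 ≈ 11861.

11861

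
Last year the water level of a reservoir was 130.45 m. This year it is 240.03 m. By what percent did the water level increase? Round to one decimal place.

84.0%

Change: 240.03 − 130.45 = 109.58.
Relative to the original: 109.58 ÷ 130.45 ≈ 84.0%.
So the water level increased by 84.0%.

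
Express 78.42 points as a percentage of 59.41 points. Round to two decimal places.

78.42 points ÷ 59.41 points ≈ 132.00%.

132.00%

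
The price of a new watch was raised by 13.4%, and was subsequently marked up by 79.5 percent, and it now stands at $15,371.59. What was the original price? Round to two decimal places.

$7,551.64

Undoing the 79.5% increase: $15,371.59 ÷ 1.795 ≈ $8563.559889.
Undoing the 13.4% increase: $8563.559889 ÷ 1.134 ≈ $7,551.64.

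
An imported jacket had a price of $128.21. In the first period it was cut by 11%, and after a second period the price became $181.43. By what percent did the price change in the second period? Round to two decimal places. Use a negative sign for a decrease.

59.00%

After the first period: $128.21 × 0.89 = $114.1069.
Second-period multiplier: $181.43 ÷ $114.1069 ≈ 1.59.
That is a change of 59.00%.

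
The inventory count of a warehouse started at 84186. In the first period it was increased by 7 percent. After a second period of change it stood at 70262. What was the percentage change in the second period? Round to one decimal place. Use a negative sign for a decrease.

After the first period: 84186 × 1.07 = 90079.02.
Second-period multiplier: 70262 ÷ 90079.02 ≈ 0.78.
That is a change of -22.0%.

-22.0%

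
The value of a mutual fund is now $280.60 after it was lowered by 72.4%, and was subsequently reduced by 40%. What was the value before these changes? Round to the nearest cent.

$1,694.44

Undoing the 40% decrease: $280.60 ÷ 0.6 ≈ $467.666667.
Undoing the 72.4% decrease: $467.666667 ÷ 0.276 ≈ $1,694.44.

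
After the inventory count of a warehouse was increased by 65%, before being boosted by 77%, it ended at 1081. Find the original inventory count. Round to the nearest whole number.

The overall multiplier applied was 1.65 × 1.77 = 2.9205.
So the original inventory count was 1081 ÷ 2.9205 ≈ 370.

370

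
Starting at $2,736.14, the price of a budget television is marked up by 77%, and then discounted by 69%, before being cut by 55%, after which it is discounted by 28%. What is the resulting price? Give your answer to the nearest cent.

$486.43

Each change multiplies by a factor: 1.77 × 0.31 × 0.45 × 0.72 = 0.1777788.
$2,736.14 × 0.1777788 = $486.427685832 ≈ $486.43.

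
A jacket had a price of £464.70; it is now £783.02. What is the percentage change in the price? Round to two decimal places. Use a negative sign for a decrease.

Change: £783.02 − £464.70 = £318.32.
Relative to the original: £318.32 ÷ £464.70 ≈ 68.50%.

68.50%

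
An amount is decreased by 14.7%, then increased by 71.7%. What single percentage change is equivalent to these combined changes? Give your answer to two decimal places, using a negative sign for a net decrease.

The combined multiplier is 0.853 × 1.717 = 1.464601.
That corresponds to an increase of 46.46%.

46.46%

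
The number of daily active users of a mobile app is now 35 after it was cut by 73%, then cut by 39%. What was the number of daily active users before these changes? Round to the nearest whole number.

213

Undoing the 39% decrease: 35 ÷ 0.61 ≈ 57.377049.
Undoing the 73% decrease: 57.377049 ÷ 0.27 ≈ 213.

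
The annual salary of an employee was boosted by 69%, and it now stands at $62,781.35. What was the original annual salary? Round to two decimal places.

The overall multiplier applied was 1.69.
So the original annual salary was $62,781.35 ÷ 1.69 ≈ $37,148.73.

$37,148.73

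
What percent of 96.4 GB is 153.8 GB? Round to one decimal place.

153.8 GB ÷ 96.4 GB ≈ 159.5%.

159.5%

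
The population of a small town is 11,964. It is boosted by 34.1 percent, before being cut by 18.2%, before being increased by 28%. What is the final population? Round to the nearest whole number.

After the 34.1% increase: 11,964 × 1.341 = 16043.724.
18.2% decrease: 16043.724 × 0.818 = 13123.766232.
28% increase: 13123.766232 × 1.28 = 16798.42077696 ≈ 16,798.

16,798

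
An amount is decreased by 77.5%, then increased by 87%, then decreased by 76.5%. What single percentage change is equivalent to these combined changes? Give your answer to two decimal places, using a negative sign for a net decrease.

A 77.5% decrease multiplies by 0.225.
Then an 87% increase: 0.225 × 1.87 = 0.42075.
Then a 76.5% decrease: 0.42075 × 0.235 = 0.09887625.
Overall factor 0.09887625, i.e. -90.11%.

-90.11%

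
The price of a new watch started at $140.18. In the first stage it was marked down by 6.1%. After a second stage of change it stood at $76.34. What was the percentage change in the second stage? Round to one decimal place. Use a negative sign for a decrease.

After the first stage: $140.18 × 0.939 = $131.62902.
Second-stage multiplier: $76.34 ÷ $131.62902 ≈ 0.57996.
That is a change of -42.0%.

-42.0%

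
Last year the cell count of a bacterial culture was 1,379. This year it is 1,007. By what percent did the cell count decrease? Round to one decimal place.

Change: 1,007 − 1,379 = -372.
Relative to the original: -372 ÷ 1,379 ≈ -27.0%.
So the cell count decreased by 27.0%.

27.0%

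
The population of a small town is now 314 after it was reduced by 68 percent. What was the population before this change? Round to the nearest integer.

981

The overall multiplier applied was 0.32.
So the original population was 314 ÷ 0.32 ≈ 981.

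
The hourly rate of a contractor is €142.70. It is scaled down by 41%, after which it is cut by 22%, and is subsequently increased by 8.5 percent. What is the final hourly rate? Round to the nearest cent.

€71.25

Each change multiplies by a factor: 0.59 × 0.78 × 1.085 = 0.499317.
€142.70 × 0.499317 = €71.2525359 ≈ €71.25.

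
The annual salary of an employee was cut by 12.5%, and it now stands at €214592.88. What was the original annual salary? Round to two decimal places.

The overall multiplier applied was 0.875.
So the original annual salary was €214592.88 ÷ 0.875 ≈ €245249.01.

€245249.01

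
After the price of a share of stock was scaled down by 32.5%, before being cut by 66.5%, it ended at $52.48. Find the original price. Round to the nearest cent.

The overall multiplier applied was 0.675 × 0.335 = 0.226125.
So the original price was $52.48 ÷ 0.226125 ≈ $232.08.

$232.08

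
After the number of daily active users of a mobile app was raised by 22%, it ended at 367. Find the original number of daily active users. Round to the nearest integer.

The overall multiplier applied was 1.22.
So the original number of daily active users was 367 ÷ 1.22 ≈ 301.

301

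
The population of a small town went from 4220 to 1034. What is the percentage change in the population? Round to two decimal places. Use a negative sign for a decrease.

Change: 1034 − 4220 = -3186.
Relative to the original: -3186 ÷ 4220 ≈ -75.50%.

-75.50%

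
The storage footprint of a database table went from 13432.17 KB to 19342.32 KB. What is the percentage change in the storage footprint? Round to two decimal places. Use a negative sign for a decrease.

Change: 19342.32 − 13432.17 = 5910.15.
Relative to the original: 5910.15 ÷ 13432.17 ≈ 44.00%.

44.00%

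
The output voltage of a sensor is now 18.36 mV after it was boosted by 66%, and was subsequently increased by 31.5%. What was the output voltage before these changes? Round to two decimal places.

8.41 mV

Undoing the 31.5% increase: 18.36 ÷ 1.315 ≈ 13.961977.
Undoing the 66% increase: 13.961977 ÷ 1.66 ≈ 8.41 mV.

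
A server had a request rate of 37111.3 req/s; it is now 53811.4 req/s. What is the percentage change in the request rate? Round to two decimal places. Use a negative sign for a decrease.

Change: 53811.4 − 37111.3 = 16700.1.
Relative to the original: 16700.1 ÷ 37111.3 ≈ 45.00%.

45.00%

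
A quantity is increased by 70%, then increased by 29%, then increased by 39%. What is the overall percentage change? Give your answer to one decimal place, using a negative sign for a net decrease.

204.8%

The combined multiplier is 1.7 × 1.29 × 1.39 = 3.04827.
That corresponds to an increase of 204.8%.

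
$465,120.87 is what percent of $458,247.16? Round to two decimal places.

101.50%

$465,120.87 ÷ $458,247.16 ≈ 101.50%.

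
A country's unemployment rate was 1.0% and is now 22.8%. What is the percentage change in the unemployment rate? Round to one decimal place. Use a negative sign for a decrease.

2180.0%

The change is 22.8 − 1.0 = 21.8 percentage points.
Relative to the original 1.0%, that is 21.8 ÷ 1.0 = 2180.0%.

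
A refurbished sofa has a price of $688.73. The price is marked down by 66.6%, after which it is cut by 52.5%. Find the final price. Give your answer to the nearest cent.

After the 66.6% decrease: $688.73 × 0.334 = $230.03582.
52.5% decrease: $230.03582 × 0.475 = $109.2670145 ≈ $109.27.

$109.27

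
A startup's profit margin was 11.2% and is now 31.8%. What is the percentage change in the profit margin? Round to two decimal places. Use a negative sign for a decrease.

The change is 31.8 − 11.2 = 20.6 percentage points.
Relative to the original 11.2%, that is 20.6 ÷ 11.2 ≈ 183.93%.

183.93%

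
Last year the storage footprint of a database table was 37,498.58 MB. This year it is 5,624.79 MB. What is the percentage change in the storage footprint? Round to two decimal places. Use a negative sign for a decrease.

-85.00%

Change: 5,624.79 − 37,498.58 = -31,873.79.
Relative to the original: -31,873.79 ÷ 37,498.58 ≈ -85.00%.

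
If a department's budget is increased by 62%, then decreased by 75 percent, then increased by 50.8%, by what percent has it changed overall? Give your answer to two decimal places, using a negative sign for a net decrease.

-38.93%

The combined multiplier is 1.62 × 0.25 × 1.508 = 0.61074.
That corresponds to a decrease of 38.93%.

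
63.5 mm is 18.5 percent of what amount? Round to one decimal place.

343.2 mm

63.5 mm ÷ 0.185 ≈ 343.2 mm.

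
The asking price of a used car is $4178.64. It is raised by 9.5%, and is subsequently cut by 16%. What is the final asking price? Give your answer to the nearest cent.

Apply the 9.5% increase: $4178.64 × 1.095 = $4575.6108.
After the 16% decrease: $4575.6108 × 0.84 = $3843.513072 ≈ $3843.51.

$3843.51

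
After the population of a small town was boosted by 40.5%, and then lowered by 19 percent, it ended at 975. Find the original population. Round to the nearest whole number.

857

The overall multiplier applied was 1.405 × 0.81 = 1.13805.
So the original population was 975 ÷ 1.13805 ≈ 857.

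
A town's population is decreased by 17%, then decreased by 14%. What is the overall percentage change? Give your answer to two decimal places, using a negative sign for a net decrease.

-28.62%

A 17% decrease multiplies by 0.83.
Then a 14% decrease: 0.83 × 0.86 = 0.7138.
Overall factor 0.7138, i.e. -28.62%.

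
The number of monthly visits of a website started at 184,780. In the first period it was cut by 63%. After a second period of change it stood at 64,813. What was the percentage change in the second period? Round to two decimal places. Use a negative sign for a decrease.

After the first period: 184,780 × 0.37 = 68368.6.
Second-period multiplier: 64,813 ÷ 68368.6 ≈ 0.947994.
That is a change of -5.20%.

-5.20%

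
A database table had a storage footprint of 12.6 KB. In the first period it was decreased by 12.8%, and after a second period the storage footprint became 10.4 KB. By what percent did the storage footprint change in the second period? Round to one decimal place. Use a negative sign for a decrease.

-5.3%

After the first period: 12.6 × 0.872 = 10.9872.
Second-period multiplier: 10.4 ÷ 10.9872 ≈ 0.94656.
That is a change of -5.3%.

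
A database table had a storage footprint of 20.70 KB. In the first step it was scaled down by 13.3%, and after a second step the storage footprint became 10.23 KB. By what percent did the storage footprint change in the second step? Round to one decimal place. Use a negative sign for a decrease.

-43.0%

After the first step: 20.70 × 0.867 = 17.9469.
Second-step multiplier: 10.23 ÷ 17.9469 ≈ 0.57001.
That is a change of -43.0%.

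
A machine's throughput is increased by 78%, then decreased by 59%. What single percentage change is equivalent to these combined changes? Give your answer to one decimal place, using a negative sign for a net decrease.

A 78% increase multiplies by 1.78.
Then a 59% decrease: 1.78 × 0.41 = 0.7298.
Overall factor 0.7298, i.e. -27.0%.

-27.0%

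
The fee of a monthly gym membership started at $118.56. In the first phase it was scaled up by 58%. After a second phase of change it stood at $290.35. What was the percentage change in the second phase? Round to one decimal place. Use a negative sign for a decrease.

After the first phase: $118.56 × 1.58 = $187.3248.
Second-phase multiplier: $290.35 ÷ $187.3248 ≈ 1.54998.
That is a change of 55.0%.

55.0%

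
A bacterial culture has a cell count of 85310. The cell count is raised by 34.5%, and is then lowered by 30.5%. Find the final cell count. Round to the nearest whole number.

Apply the 34.5% increase: 85310 × 1.345 = 114741.95.
30.5% decrease: 114741.95 × 0.695 = 79745.65525 ≈ 79746.

79746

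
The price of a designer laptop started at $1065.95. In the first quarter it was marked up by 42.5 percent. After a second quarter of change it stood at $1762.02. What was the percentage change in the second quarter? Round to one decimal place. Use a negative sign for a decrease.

After the first quarter: $1065.95 × 1.425 = $1518.97875.
Second-quarter multiplier: $1762.02 ÷ $1518.97875 ≈ 1.16.
That is a change of 16.0%.

16.0%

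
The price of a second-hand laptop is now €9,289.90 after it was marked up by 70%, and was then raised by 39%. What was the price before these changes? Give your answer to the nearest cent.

€3,931.40

Undoing the 39% increase: €9,289.90 ÷ 1.39 ≈ €6683.381295.
Undoing the 70% increase: €6683.381295 ÷ 1.7 ≈ €3,931.40.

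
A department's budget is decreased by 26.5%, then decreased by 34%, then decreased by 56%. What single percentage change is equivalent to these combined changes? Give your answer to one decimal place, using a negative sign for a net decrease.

-78.7%

The combined multiplier is 0.735 × 0.66 × 0.44 = 0.213444.
That corresponds to a decrease of 78.7%.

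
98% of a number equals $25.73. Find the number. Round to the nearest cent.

$26.26

$25.73 ÷ 0.98 ≈ $26.26.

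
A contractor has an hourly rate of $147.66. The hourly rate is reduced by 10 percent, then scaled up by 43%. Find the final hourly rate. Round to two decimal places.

$190.04

Apply the 10% decrease: $147.66 × 0.9 = $132.894.
After the 43% increase: $132.894 × 1.43 = $190.03842 ≈ $190.04.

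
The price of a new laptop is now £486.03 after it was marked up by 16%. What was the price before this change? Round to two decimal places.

£418.99

The overall multiplier applied was 1.16.
So the original price was £486.03 ÷ 1.16 ≈ £418.99.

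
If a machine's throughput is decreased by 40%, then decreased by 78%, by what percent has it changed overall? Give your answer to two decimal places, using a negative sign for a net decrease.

-86.80%

A 40% decrease multiplies by 0.6.
Then a 78% decrease: 0.6 × 0.22 = 0.132.
Overall factor 0.132, i.e. -86.80%.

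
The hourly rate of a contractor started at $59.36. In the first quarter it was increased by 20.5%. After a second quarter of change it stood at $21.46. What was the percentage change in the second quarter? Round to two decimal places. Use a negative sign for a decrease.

-70.00%

After the first quarter: $59.36 × 1.205 = $71.5288.
Second-quarter multiplier: $21.46 ÷ $71.5288 ≈ 0.300019.
That is a change of -70.00%.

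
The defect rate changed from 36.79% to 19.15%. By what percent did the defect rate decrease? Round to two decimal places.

The change is 19.15 − 36.79 = -17.64 percentage points.
Relative to the original 36.79%, that is -17.64 ÷ 36.79 ≈ -47.95%.
So the defect rate fell by 47.95%.

47.95%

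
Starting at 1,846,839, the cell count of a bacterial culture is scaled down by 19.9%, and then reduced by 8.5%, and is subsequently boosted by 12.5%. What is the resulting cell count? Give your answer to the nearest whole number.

1,522,773

Apply the 19.9% decrease: 1,846,839 × 0.801 = 1479318.039.
Apply the 8.5% decrease: 1479318.039 × 0.915 = 1353576.005685.
Apply the 12.5% increase: 1353576.005685 × 1.125 = 1522773.006395625 ≈ 1,522,773.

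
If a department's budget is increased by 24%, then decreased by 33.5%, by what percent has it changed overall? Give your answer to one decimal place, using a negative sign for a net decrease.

-17.5%

The combined multiplier is 1.24 × 0.665 = 0.8246.
That corresponds to a decrease of 17.5%.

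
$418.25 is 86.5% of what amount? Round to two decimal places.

$418.25 ÷ 0.865 ≈ $483.53.

$483.53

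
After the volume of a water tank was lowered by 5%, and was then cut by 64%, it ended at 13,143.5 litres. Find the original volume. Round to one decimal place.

38,431.3 litres

Undoing the 64% decrease: 13,143.5 ÷ 0.36 ≈ 36509.722222.
Undoing the 5% decrease: 36509.722222 ÷ 0.95 ≈ 38,431.3 litres.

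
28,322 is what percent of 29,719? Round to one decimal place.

95.3%

28,322 ÷ 29,719 ≈ 95.3%.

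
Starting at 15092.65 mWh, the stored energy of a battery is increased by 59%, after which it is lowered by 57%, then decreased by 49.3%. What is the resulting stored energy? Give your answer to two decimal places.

5231.65 mWh

Each change multiplies by a factor: 1.59 × 0.43 × 0.507 = 0.3466359.
15092.65 × 0.3466359 = 5231.654316135 ≈ 5231.65.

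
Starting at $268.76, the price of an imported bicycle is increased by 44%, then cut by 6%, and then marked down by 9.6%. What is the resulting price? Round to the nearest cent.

Each change multiplies by a factor: 1.44 × 0.94 × 0.904 = 1.2236544.
$268.76 × 1.2236544 = $328.869356544 ≈ $328.87.

$328.87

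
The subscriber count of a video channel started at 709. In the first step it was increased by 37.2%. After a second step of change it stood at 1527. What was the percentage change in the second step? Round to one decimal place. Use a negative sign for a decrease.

After the first step: 709 × 1.372 = 972.748.
Second-step multiplier: 1527 ÷ 972.748 ≈ 1.56978.
That is a change of 57.0%.

57.0%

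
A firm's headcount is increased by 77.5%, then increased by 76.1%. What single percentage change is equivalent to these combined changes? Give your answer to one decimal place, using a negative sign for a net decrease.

212.6%

A 77.5% increase multiplies by 1.775.
Then a 76.1% increase: 1.775 × 1.761 = 3.125775.
Overall factor 3.125775, i.e. 212.6%.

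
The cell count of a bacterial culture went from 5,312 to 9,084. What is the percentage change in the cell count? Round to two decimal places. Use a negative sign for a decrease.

71.01%

Change: 9,084 − 5,312 = 3,772.
Relative to the original: 3,772 ÷ 5,312 ≈ 71.01%.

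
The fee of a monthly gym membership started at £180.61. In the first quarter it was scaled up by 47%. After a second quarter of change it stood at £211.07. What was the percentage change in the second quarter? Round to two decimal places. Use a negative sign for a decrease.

-20.50%

After the first quarter: £180.61 × 1.47 = £265.4967.
Second-quarter multiplier: £211.07 ÷ £265.4967 ≈ 0.795.
That is a change of -20.50%.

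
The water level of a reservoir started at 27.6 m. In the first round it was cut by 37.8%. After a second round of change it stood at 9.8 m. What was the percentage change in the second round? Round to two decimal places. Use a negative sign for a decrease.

-42.91%

After the first round: 27.6 × 0.622 = 17.1672.
Second-round multiplier: 9.8 ÷ 17.1672 ≈ 0.570856.
That is a change of -42.91%.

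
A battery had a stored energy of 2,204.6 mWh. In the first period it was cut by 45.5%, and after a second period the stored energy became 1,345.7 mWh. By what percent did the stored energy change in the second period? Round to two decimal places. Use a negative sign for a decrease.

12.00%

After the first period: 2,204.6 × 0.545 = 1201.507.
Second-period multiplier: 1,345.7 ÷ 1201.507 ≈ 1.12001.
That is a change of 12.00%.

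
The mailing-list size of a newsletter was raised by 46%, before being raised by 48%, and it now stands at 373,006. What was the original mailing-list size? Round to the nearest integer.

172,624

The overall multiplier applied was 1.46 × 1.48 = 2.1608.
So the original mailing-list size was 373,006 ÷ 2.1608 ≈ 172,624.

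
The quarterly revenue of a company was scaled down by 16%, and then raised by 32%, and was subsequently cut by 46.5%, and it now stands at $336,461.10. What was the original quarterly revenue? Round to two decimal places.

$567,189.08

The overall multiplier applied was 0.84 × 1.32 × 0.535 = 0.593208.
So the original quarterly revenue was $336,461.10 ÷ 0.593208 ≈ $567,189.08.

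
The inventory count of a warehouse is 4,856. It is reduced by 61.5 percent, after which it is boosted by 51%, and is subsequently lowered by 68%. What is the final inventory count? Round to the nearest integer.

903

Each change multiplies by a factor: 0.385 × 1.51 × 0.32 = 0.186032.
4,856 × 0.186032 = 903.371392 ≈ 903.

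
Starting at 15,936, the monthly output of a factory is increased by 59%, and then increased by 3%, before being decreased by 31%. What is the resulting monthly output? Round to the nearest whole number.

Each change multiplies by a factor: 1.59 × 1.03 × 0.69 = 1.130013.
15,936 × 1.130013 = 18007.887168 ≈ 18,008.

18,008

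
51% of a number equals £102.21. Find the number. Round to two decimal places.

£102.21 ÷ 0.51 ≈ £200.41.

£200.41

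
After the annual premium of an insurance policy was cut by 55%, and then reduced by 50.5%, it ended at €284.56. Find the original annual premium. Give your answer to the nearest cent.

Undoing the 50.5% decrease: €284.56 ÷ 0.495 ≈ €574.868687.
Undoing the 55% decrease: €574.868687 ÷ 0.45 ≈ €1,277.49.

€1,277.49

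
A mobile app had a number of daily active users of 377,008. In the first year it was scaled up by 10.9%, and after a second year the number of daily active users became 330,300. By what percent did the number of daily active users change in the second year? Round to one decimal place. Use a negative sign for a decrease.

-21.0%

After the first year: 377,008 × 1.109 = 418101.872.
Second-year multiplier: 330,300 ÷ 418101.872 ≈ 0.79.
That is a change of -21.0%.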